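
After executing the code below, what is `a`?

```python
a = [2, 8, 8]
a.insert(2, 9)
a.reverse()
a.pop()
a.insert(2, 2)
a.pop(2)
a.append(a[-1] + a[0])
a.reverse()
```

insert 9 at 2 → [2, 8, 9, 8]
reverse → [8, 9, 8, 2]
pop() removes 2 → [8, 9, 8]
insert 2 at 2 → [8, 9, 2, 8]
pop(2) removes 2 → [8, 9, 8]
append a[-1]+a[0] = 8+8 = 16 → [8, 9, 8, 16]
reverse → [16, 8, 9, 8]

[16, 8, 9, 8]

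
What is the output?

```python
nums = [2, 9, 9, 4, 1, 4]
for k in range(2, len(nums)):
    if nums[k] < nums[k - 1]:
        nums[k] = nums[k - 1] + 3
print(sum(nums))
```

k=2: 9>=9, unchanged → [2, 9, 9, 4, 1, 4]
k=3: 4<9, nums[3] = 9+3 = 12 → [2, 9, 9, 12, 1, 4]
k=4: 1<12, nums[4] = 12+3 = 15 → [2, 9, 9, 12, 15, 4]
k=5: 4<15, nums[5] = 15+3 = 18 → [2, 9, 9, 12, 15, 18]
sum = 65

65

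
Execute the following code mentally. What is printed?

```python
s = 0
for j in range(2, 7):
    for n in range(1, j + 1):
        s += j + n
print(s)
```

j=2,n=1: s = 0+3 = 3
j=2,n=2: s = 3+4 = 7
j=3,n=1: s = 7+4 = 11
j=3,n=2: s = 11+5 = 16
j=3,n=3: s = 16+6 = 22
j=4,n=1: s = 22+5 = 27
j=4,n=2: s = 27+6 = 33
j=4,n=3: s = 33+7 = 40
j=4,n=4: s = 40+8 = 48
j=5,n=1: s = 48+6 = 54
j=5,n=2: s = 54+7 = 61
j=5,n=3: s = 61+8 = 69
j=5,n=4: s = 69+9 = 78
j=5,n=5: s = 78+10 = 88
j=6,n=1: s = 88+7 = 95
j=6,n=2: s = 95+8 = 103
j=6,n=3: s = 103+9 = 112
j=6,n=4: s = 112+10 = 122
j=6,n=5: s = 122+11 = 133
j=6,n=6: s = 133+12 = 145

145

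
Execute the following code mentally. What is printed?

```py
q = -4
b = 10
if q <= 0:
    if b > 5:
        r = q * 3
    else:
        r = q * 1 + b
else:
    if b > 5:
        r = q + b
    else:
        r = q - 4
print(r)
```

-12

q=-4, b=10
q <= 0 is True; b > 5 is True
→ r = q * 3 = -12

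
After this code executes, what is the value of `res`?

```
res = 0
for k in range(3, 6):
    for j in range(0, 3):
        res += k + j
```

45

k=3,j=0: res = 0+3 = 3
k=3,j=1: res = 3+4 = 7
k=3,j=2: res = 7+5 = 12
k=4,j=0: res = 12+4 = 16
k=4,j=1: res = 16+5 = 21
k=4,j=2: res = 21+6 = 27
k=5,j=0: res = 27+5 = 32
k=5,j=1: res = 32+6 = 38
k=5,j=2: res = 38+7 = 45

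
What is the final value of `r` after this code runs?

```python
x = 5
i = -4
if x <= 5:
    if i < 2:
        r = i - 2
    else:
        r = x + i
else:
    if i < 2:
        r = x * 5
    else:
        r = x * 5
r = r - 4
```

-10

x=5, i=-4
x <= 5 is True; i < 2 is True
→ r = i - 2 = -6
r = (-6)-4 = -10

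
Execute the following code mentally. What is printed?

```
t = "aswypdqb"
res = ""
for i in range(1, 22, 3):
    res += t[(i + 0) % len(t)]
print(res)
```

spbwday

i=1: add t[1]='s' → 's'
i=4: add t[4]='p' → 'sp'
i=7: add t[7]='b' → 'spb'
i=10: add t[2]='w' → 'spbw'
i=13: add t[5]='d' → 'spbwd'
i=16: add t[0]='a' → 'spbwda'
i=19: add t[3]='y' → 'spbwday'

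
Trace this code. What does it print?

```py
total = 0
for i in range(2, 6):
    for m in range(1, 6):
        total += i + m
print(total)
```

i=2,m=1: total = 0+3 = 3
i=2,m=2: total = 3+4 = 7
i=2,m=3: total = 7+5 = 12
i=2,m=4: total = 12+6 = 18
i=2,m=5: total = 18+7 = 25
i=3,m=1: total = 25+4 = 29
i=3,m=2: total = 29+5 = 34
i=3,m=3: total = 34+6 = 40
i=3,m=4: total = 40+7 = 47
i=3,m=5: total = 47+8 = 55
i=4,m=1: total = 55+5 = 60
i=4,m=2: total = 60+6 = 66
i=4,m=3: total = 66+7 = 73
i=4,m=4: total = 73+8 = 81
i=4,m=5: total = 81+9 = 90
i=5,m=1: total = 90+6 = 96
i=5,m=2: total = 96+7 = 103
i=5,m=3: total = 103+8 = 111
i=5,m=4: total = 111+9 = 120
i=5,m=5: total = 120+10 = 130

130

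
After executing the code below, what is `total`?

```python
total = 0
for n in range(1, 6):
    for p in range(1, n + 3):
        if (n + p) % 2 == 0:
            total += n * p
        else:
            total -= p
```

n=1,p=1: even sum, total = 0+1 = 1
n=1,p=2: odd sum, total = 1-2 = -1
n=1,p=3: even sum, total = (-1)+3 = 2
n=2,p=1: odd sum, total = 2-1 = 1
n=2,p=2: even sum, total = 1+4 = 5
n=2,p=3: odd sum, total = 5-3 = 2
n=2,p=4: even sum, total = 2+8 = 10
n=3,p=1: even sum, total = 10+3 = 13
n=3,p=2: odd sum, total = 13-2 = 11
n=3,p=3: even sum, total = 11+9 = 20
n=3,p=4: odd sum, total = 20-4 = 16
n=3,p=5: even sum, total = 16+15 = 31
n=4,p=1: odd sum, total = 31-1 = 30
n=4,p=2: even sum, total = 30+8 = 38
n=4,p=3: odd sum, total = 38-3 = 35
n=4,p=4: even sum, total = 35+16 = 51
n=4,p=5: odd sum, total = 51-5 = 46
n=4,p=6: even sum, total = 46+24 = 70
n=5,p=1: even sum, total = 70+5 = 75
n=5,p=2: odd sum, total = 75-2 = 73
n=5,p=3: even sum, total = 73+15 = 88
n=5,p=4: odd sum, total = 88-4 = 84
n=5,p=5: even sum, total = 84+25 = 109
n=5,p=6: odd sum, total = 109-6 = 103
n=5,p=7: even sum, total = 103+35 = 138

138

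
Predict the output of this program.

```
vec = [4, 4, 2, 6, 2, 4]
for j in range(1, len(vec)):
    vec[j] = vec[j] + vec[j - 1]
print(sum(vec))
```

j=1: vec[1] = 4+4 = 8 → [4, 8, 2, 6, 2, 4]
j=2: vec[2] = 2+8 = 10 → [4, 8, 10, 6, 2, 4]
j=3: vec[3] = 6+10 = 16 → [4, 8, 10, 16, 2, 4]
j=4: vec[4] = 2+16 = 18 → [4, 8, 10, 16, 18, 4]
j=5: vec[5] = 4+18 = 22 → [4, 8, 10, 16, 18, 22]
sum = 78

78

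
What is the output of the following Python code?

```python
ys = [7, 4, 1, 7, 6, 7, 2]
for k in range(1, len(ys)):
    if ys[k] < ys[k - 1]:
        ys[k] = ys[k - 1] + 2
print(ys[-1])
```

19

k=1: 4<7, ys[1] = 7+2 = 9 → [7, 9, 1, 7, 6, 7, 2]
k=2: 1<9, ys[2] = 9+2 = 11 → [7, 9, 11, 7, 6, 7, 2]
k=3: 7<11, ys[3] = 11+2 = 13 → [7, 9, 11, 13, 6, 7, 2]
k=4: 6<13, ys[4] = 13+2 = 15 → [7, 9, 11, 13, 15, 7, 2]
k=5: 7<15, ys[5] = 15+2 = 17 → [7, 9, 11, 13, 15, 17, 2]
k=6: 2<17, ys[6] = 17+2 = 19 → [7, 9, 11, 13, 15, 17, 19]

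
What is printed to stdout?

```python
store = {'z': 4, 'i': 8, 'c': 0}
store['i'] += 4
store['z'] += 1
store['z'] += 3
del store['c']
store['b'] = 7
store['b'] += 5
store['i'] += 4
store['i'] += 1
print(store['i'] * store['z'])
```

store['i'] = 8+4 = 12 → {'z': 4, 'i': 12, 'c': 0}
store['z'] = 4+1 = 5 → {'z': 5, 'i': 12, 'c': 0}
store['z'] = 5+3 = 8 → {'z': 8, 'i': 12, 'c': 0}
del 'c' → {'z': 8, 'i': 12}
store['b'] = 7 → {'z': 8, 'i': 12, 'b': 7}
store['b'] = 7+5 = 12 → {'z': 8, 'i': 12, 'b': 12}
store['i'] = 12+4 = 16 → {'z': 8, 'i': 16, 'b': 12}
store['i'] = 16+1 = 17 → {'z': 8, 'i': 17, 'b': 12}
store['i']*store['z'] = 17*8 = 136

136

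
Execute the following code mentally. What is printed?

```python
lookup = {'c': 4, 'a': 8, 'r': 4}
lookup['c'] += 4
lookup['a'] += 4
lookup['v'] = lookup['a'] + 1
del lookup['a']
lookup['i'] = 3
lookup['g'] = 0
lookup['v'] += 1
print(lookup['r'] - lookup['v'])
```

lookup['c'] = 4+4 = 8 → {'c': 8, 'a': 8, 'r': 4}
lookup['a'] = 8+4 = 12 → {'c': 8, 'a': 12, 'r': 4}
lookup['v'] = lookup['a']+1 = 13 → {'c': 8, 'a': 12, 'r': 4, 'v': 13}
del 'a' → {'c': 8, 'r': 4, 'v': 13}
lookup['i'] = 3 → {'c': 8, 'r': 4, 'v': 13, 'i': 3}
lookup['g'] = 0 → {'c': 8, 'r': 4, 'v': 13, 'i': 3, 'g': 0}
lookup['v'] = 13+1 = 14 → {'c': 8, 'r': 4, 'v': 14, 'i': 3, 'g': 0}
lookup['r']-lookup['v'] = 4-14 = -10

-10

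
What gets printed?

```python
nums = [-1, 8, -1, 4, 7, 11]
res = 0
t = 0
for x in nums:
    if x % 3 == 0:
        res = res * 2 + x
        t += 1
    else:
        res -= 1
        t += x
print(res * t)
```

x=-1: not %3==0, res = 0-1 = -1; t=-1
x=8: not %3==0, res = (-1)-1 = -2; t=7
x=-1: not %3==0, res = (-2)-1 = -3; t=6
x=4: not %3==0, res = (-3)-1 = -4; t=10
x=7: not %3==0, res = (-4)-1 = -5; t=17
x=11: not %3==0, res = (-5)-1 = -6; t=28
res*t = (-6)*28 = -168

-168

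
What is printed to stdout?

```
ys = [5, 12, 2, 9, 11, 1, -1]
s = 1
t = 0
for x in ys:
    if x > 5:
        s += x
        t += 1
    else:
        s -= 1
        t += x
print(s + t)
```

x=5: not >5, s = 1-1 = 0; t=5
x=12: >5, s = 0+12 = 12; t=6
x=2: not >5, s = 12-1 = 11; t=8
x=9: >5, s = 11+9 = 20; t=9
x=11: >5, s = 20+11 = 31; t=10
x=1: not >5, s = 31-1 = 30; t=11
x=-1: not >5, s = 30-1 = 29; t=10
s+t = 29+10 = 39

39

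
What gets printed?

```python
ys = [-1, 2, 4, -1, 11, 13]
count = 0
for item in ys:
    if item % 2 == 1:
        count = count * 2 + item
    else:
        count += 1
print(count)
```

39

item=-1: odd, count = 0*2+(-1) = -1
item=2: not odd, count = (-1)+1 = 0
item=4: not odd, count = 0+1 = 1
item=-1: odd, count = 1*2+(-1) = 1
item=11: odd, count = 1*2+11 = 13
item=13: odd, count = 13*2+13 = 39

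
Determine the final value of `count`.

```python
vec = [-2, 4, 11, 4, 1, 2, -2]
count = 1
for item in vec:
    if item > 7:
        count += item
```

item=-2: not >7
item=4: not >7
item=11: >7, count = 1+11 = 12
item=4: not >7
item=1: not >7
item=2: not >7
item=-2: not >7

12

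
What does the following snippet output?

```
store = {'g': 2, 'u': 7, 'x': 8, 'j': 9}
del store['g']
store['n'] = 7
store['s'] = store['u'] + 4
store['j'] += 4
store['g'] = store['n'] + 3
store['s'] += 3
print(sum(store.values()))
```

59

del 'g' → {'u': 7, 'x': 8, 'j': 9}
store['n'] = 7 → {'u': 7, 'x': 8, 'j': 9, 'n': 7}
store['s'] = store['u']+4 = 11 → {'u': 7, 'x': 8, 'j': 9, 'n': 7, 's': 11}
store['j'] = 9+4 = 13 → {'u': 7, 'x': 8, 'j': 13, 'n': 7, 's': 11}
store['g'] = store['n']+3 = 10 → {'u': 7, 'x': 8, 'j': 13, 'n': 7, 's': 11, 'g': 10}
store['s'] = 11+3 = 14 → {'u': 7, 'x': 8, 'j': 13, 'n': 7, 's': 14, 'g': 10}
sum of values = 59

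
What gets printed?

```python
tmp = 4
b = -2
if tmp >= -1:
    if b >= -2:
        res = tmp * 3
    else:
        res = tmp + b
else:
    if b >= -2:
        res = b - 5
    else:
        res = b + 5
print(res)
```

tmp=4, b=-2
tmp >= -1 is True; b >= -2 is True
→ res = tmp * 3 = 12

12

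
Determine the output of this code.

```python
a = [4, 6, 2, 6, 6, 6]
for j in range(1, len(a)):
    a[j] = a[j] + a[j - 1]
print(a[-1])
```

j=1: a[1] = 6+4 = 10 → [4, 10, 2, 6, 6, 6]
j=2: a[2] = 2+10 = 12 → [4, 10, 12, 6, 6, 6]
j=3: a[3] = 6+12 = 18 → [4, 10, 12, 18, 6, 6]
j=4: a[4] = 6+18 = 24 → [4, 10, 12, 18, 24, 6]
j=5: a[5] = 6+24 = 30 → [4, 10, 12, 18, 24, 30]

30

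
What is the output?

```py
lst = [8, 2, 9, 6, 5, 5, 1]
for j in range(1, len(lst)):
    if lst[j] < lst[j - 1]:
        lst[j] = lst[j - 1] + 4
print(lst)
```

[8, 12, 16, 20, 24, 28, 32]

j=1: 2<8, lst[1] = 8+4 = 12 → [8, 12, 9, 6, 5, 5, 1]
j=2: 9<12, lst[2] = 12+4 = 16 → [8, 12, 16, 6, 5, 5, 1]
j=3: 6<16, lst[3] = 16+4 = 20 → [8, 12, 16, 20, 5, 5, 1]
j=4: 5<20, lst[4] = 20+4 = 24 → [8, 12, 16, 20, 24, 5, 1]
j=5: 5<24, lst[5] = 24+4 = 28 → [8, 12, 16, 20, 24, 28, 1]
j=6: 1<28, lst[6] = 28+4 = 32 → [8, 12, 16, 20, 24, 28, 32]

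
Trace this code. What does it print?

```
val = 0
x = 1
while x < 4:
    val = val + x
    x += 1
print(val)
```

x=1: val = 0+1 = 1
x=2: val = 1+2 = 3
x=3: val = 3+3 = 6

6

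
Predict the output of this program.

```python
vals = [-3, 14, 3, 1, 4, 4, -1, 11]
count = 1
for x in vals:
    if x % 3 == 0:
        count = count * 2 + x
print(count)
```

1

x=-3: %3==0, count = 1*2+(-3) = -1
x=14: not %3==0
x=3: %3==0, count = (-1)*2+3 = 1
x=1: not %3==0
x=4: not %3==0
x=4: not %3==0
x=-1: not %3==0
x=11: not %3==0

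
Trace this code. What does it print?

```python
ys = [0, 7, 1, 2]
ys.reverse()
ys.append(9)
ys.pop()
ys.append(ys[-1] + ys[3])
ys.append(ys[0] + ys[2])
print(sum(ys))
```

reverse → [2, 1, 7, 0]
append 9 → [2, 1, 7, 0, 9]
pop() removes 9 → [2, 1, 7, 0]
append ys[-1]+ys[3] = 0+0 = 0 → [2, 1, 7, 0, 0]
append ys[0]+ys[2] = 2+7 = 9 → [2, 1, 7, 0, 0, 9]
sum = 19

19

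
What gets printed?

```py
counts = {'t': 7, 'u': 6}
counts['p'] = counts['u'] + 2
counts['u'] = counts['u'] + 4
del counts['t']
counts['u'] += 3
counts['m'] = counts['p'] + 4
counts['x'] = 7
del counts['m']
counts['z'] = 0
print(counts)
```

{'u': 13, 'p': 8, 'x': 7, 'z': 0}

counts['p'] = counts['u']+2 = 8 → {'t': 7, 'u': 6, 'p': 8}
counts['u'] = counts['u']+4 = 10 → {'t': 7, 'u': 10, 'p': 8}
del 't' → {'u': 10, 'p': 8}
counts['u'] = 10+3 = 13 → {'u': 13, 'p': 8}
counts['m'] = counts['p']+4 = 12 → {'u': 13, 'p': 8, 'm': 12}
counts['x'] = 7 → {'u': 13, 'p': 8, 'm': 12, 'x': 7}
del 'm' → {'u': 13, 'p': 8, 'x': 7}
counts['z'] = 0 → {'u': 13, 'p': 8, 'x': 7, 'z': 0}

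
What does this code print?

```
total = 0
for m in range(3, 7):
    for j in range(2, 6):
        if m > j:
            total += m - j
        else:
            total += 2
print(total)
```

m=3,j=2: 3>2, total = 0+1 = 1
m=3,j=3: not 3>3, total = 1+2 = 3
m=3,j=4: not 3>4, total = 3+2 = 5
m=3,j=5: not 3>5, total = 5+2 = 7
m=4,j=2: 4>2, total = 7+2 = 9
m=4,j=3: 4>3, total = 9+1 = 10
m=4,j=4: not 4>4, total = 10+2 = 12
m=4,j=5: not 4>5, total = 12+2 = 14
m=5,j=2: 5>2, total = 14+3 = 17
m=5,j=3: 5>3, total = 17+2 = 19
m=5,j=4: 5>4, total = 19+1 = 20
m=5,j=5: not 5>5, total = 20+2 = 22
m=6,j=2: 6>2, total = 22+4 = 26
m=6,j=3: 6>3, total = 26+3 = 29
m=6,j=4: 6>4, total = 29+2 = 31
m=6,j=5: 6>5, total = 31+1 = 32

32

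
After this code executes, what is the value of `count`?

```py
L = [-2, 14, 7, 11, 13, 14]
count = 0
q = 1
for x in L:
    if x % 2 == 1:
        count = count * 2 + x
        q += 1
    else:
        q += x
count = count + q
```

93

x=-2: not odd; q=-1
x=14: not odd; q=13
x=7: odd, count = 0*2+7 = 7; q=14
x=11: odd, count = 7*2+11 = 25; q=15
x=13: odd, count = 25*2+13 = 63; q=16
x=14: not odd; q=30
count+q = 63+30 = 93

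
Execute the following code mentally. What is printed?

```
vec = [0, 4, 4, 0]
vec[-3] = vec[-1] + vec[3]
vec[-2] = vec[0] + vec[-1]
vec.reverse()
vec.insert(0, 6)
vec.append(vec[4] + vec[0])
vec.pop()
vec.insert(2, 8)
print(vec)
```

vec[-3] = vec[-1]+vec[3] = 0+0 = 0 → [0, 0, 4, 0]
vec[-2] = vec[0]+vec[-1] = 0+0 = 0 → [0, 0, 0, 0]
reverse → [0, 0, 0, 0]
insert 6 at 0 → [6, 0, 0, 0, 0]
append vec[4]+vec[0] = 0+6 = 6 → [6, 0, 0, 0, 0, 6]
pop() removes 6 → [6, 0, 0, 0, 0]
insert 8 at 2 → [6, 0, 8, 0, 0, 0]

[6, 0, 8, 0, 0, 0]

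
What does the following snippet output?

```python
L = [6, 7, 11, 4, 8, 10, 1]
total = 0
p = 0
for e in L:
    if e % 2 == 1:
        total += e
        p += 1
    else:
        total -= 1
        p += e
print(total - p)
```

-16

e=6: not odd, total = 0-1 = -1; p=6
e=7: odd, total = (-1)+7 = 6; p=7
e=11: odd, total = 6+11 = 17; p=8
e=4: not odd, total = 17-1 = 16; p=12
e=8: not odd, total = 16-1 = 15; p=20
e=10: not odd, total = 15-1 = 14; p=30
e=1: odd, total = 14+1 = 15; p=31
total-p = 15-31 = -16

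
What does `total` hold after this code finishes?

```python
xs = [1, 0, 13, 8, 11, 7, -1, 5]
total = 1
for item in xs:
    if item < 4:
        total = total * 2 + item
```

11

item=1: <4, total = 1*2+1 = 3
item=0: <4, total = 3*2+0 = 6
item=13: not <4
item=8: not <4
item=11: not <4
item=7: not <4
item=-1: <4, total = 6*2+(-1) = 11
item=5: not <4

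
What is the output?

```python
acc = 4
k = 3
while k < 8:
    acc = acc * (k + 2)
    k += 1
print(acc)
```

k=3: acc = 4*5 = 20
k=4: acc = 20*6 = 120
k=5: acc = 120*7 = 840
k=6: acc = 840*8 = 6720
k=7: acc = 6720*9 = 60480

60480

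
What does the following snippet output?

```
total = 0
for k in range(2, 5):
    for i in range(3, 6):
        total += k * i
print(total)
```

k=2,i=3: total = 0+6 = 6
k=2,i=4: total = 6+8 = 14
k=2,i=5: total = 14+10 = 24
k=3,i=3: total = 24+9 = 33
k=3,i=4: total = 33+12 = 45
k=3,i=5: total = 45+15 = 60
k=4,i=3: total = 60+12 = 72
k=4,i=4: total = 72+16 = 88
k=4,i=5: total = 88+20 = 108

108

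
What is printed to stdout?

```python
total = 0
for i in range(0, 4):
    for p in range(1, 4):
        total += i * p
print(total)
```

i=0,p=1: total = 0+0 = 0
i=0,p=2: total = 0+0 = 0
i=0,p=3: total = 0+0 = 0
i=1,p=1: total = 0+1 = 1
i=1,p=2: total = 1+2 = 3
i=1,p=3: total = 3+3 = 6
i=2,p=1: total = 6+2 = 8
i=2,p=2: total = 8+4 = 12
i=2,p=3: total = 12+6 = 18
i=3,p=1: total = 18+3 = 21
i=3,p=2: total = 21+6 = 27
i=3,p=3: total = 27+9 = 36

36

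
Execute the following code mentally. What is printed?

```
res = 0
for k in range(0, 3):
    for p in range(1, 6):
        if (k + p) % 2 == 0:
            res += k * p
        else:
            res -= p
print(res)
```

k=0,p=1: odd sum, res = 0-1 = -1
k=0,p=2: even sum, res = (-1)+0 = -1
k=0,p=3: odd sum, res = (-1)-3 = -4
k=0,p=4: even sum, res = (-4)+0 = -4
k=0,p=5: odd sum, res = (-4)-5 = -9
k=1,p=1: even sum, res = (-9)+1 = -8
k=1,p=2: odd sum, res = (-8)-2 = -10
k=1,p=3: even sum, res = (-10)+3 = -7
k=1,p=4: odd sum, res = (-7)-4 = -11
k=1,p=5: even sum, res = (-11)+5 = -6
k=2,p=1: odd sum, res = (-6)-1 = -7
k=2,p=2: even sum, res = (-7)+4 = -3
k=2,p=3: odd sum, res = (-3)-3 = -6
k=2,p=4: even sum, res = (-6)+8 = 2
k=2,p=5: odd sum, res = 2-5 = -3

-3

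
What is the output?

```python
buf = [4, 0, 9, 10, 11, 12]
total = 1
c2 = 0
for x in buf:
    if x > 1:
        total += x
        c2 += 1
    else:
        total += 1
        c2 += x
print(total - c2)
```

43

x=4: >1, total = 1+4 = 5; c2=1
x=0: not >1, total = 5+1 = 6; c2=1
x=9: >1, total = 6+9 = 15; c2=2
x=10: >1, total = 15+10 = 25; c2=3
x=11: >1, total = 25+11 = 36; c2=4
x=12: >1, total = 36+12 = 48; c2=5
total-c2 = 48-5 = 43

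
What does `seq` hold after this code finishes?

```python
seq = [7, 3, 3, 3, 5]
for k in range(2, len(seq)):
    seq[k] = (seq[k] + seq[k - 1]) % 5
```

k=2: seq[2] = (3+3)%5 = 1 → [7, 3, 1, 3, 5]
k=3: seq[3] = (3+1)%5 = 4 → [7, 3, 1, 4, 5]
k=4: seq[4] = (5+4)%5 = 4 → [7, 3, 1, 4, 4]

[7, 3, 1, 4, 4]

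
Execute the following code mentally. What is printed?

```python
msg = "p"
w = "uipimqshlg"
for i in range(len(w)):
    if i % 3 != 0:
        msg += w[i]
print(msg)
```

i=0: skip
i=1: add 'i' → 'pi'
i=2: add 'p' → 'pip'
i=3: skip
i=4: add 'm' → 'pipm'
i=5: add 'q' → 'pipmq'
i=6: skip
i=7: add 'h' → 'pipmqh'
i=8: add 'l' → 'pipmqhl'
i=9: skip

pipmqhl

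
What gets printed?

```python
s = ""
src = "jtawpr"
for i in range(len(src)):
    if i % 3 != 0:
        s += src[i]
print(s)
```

i=0: skip
i=1: add 't' → 't'
i=2: add 'a' → 'ta'
i=3: skip
i=4: add 'p' → 'tap'
i=5: add 'r' → 'tapr'

tapr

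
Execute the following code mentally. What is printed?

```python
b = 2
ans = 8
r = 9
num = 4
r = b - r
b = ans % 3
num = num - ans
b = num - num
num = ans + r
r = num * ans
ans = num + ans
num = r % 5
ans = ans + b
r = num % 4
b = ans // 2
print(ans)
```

9

r = 2-9 = -7
b = 8%3 = 2
num = 4-8 = -4
b = (-4)-(-4) = 0
num = 8+(-7) = 1
r = 1*8 = 8
ans = 1+8 = 9
num = 8%5 = 3
ans = 9+0 = 9
r = 3%4 = 3
b = 9//2 = 4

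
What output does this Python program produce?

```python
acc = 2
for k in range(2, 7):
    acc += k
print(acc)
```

22

k=2: acc = 2+2 = 4
k=3: acc = 4+3 = 7
k=4: acc = 7+4 = 11
k=5: acc = 11+5 = 16
k=6: acc = 16+6 = 22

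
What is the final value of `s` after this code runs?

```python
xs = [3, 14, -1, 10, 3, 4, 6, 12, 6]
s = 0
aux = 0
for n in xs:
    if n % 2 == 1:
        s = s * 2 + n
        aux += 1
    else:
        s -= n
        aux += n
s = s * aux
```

n=3: odd, s = 0*2+3 = 3; aux=1
n=14: not odd, s = 3-14 = -11; aux=15
n=-1: odd, s = (-11)*2+(-1) = -23; aux=16
n=10: not odd, s = (-23)-10 = -33; aux=26
n=3: odd, s = (-33)*2+3 = -63; aux=27
n=4: not odd, s = (-63)-4 = -67; aux=31
n=6: not odd, s = (-67)-6 = -73; aux=37
n=12: not odd, s = (-73)-12 = -85; aux=49
n=6: not odd, s = (-85)-6 = -91; aux=55
s*aux = (-91)*55 = -5005

-5005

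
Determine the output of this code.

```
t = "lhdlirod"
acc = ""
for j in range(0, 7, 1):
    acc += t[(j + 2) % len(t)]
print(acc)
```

dlirodl

j=0: add t[2]='d' → 'd'
j=1: add t[3]='l' → 'dl'
j=2: add t[4]='i' → 'dli'
j=3: add t[5]='r' → 'dlir'
j=4: add t[6]='o' → 'dliro'
j=5: add t[7]='d' → 'dlirod'
j=6: add t[0]='l' → 'dlirodl'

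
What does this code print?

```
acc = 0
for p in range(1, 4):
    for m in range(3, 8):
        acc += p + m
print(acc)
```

105

p=1,m=3: acc = 0+4 = 4
p=1,m=4: acc = 4+5 = 9
p=1,m=5: acc = 9+6 = 15
p=1,m=6: acc = 15+7 = 22
p=1,m=7: acc = 22+8 = 30
p=2,m=3: acc = 30+5 = 35
p=2,m=4: acc = 35+6 = 41
p=2,m=5: acc = 41+7 = 48
p=2,m=6: acc = 48+8 = 56
p=2,m=7: acc = 56+9 = 65
p=3,m=3: acc = 65+6 = 71
p=3,m=4: acc = 71+7 = 78
p=3,m=5: acc = 78+8 = 86
p=3,m=6: acc = 86+9 = 95
p=3,m=7: acc = 95+10 = 105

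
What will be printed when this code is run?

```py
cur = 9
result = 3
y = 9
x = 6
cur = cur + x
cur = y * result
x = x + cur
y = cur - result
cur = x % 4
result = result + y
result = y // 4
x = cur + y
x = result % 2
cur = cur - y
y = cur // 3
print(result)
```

cur = 9+6 = 15
cur = 9*3 = 27
x = 6+27 = 33
y = 27-3 = 24
cur = 33%4 = 1
result = 3+24 = 27
result = 24//4 = 6
x = 1+24 = 25
x = 6%2 = 0
cur = 1-24 = -23
y = (-23)//3 = -8

6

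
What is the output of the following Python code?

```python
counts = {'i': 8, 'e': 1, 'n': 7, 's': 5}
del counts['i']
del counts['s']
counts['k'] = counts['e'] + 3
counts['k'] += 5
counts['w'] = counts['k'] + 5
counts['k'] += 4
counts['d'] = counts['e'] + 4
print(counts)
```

{'e': 1, 'n': 7, 'k': 13, 'w': 14, 'd': 5}

del 'i' → {'e': 1, 'n': 7, 's': 5}
del 's' → {'e': 1, 'n': 7}
counts['k'] = counts['e']+3 = 4 → {'e': 1, 'n': 7, 'k': 4}
counts['k'] = 4+5 = 9 → {'e': 1, 'n': 7, 'k': 9}
counts['w'] = counts['k']+5 = 14 → {'e': 1, 'n': 7, 'k': 9, 'w': 14}
counts['k'] = 9+4 = 13 → {'e': 1, 'n': 7, 'k': 13, 'w': 14}
counts['d'] = counts['e']+4 = 5 → {'e': 1, 'n': 7, 'k': 13, 'w': 14, 'd': 5}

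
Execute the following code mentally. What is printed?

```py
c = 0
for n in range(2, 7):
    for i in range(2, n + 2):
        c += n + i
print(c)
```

n=2,i=2: c = 0+4 = 4
n=2,i=3: c = 4+5 = 9
n=3,i=2: c = 9+5 = 14
n=3,i=3: c = 14+6 = 20
n=3,i=4: c = 20+7 = 27
n=4,i=2: c = 27+6 = 33
n=4,i=3: c = 33+7 = 40
n=4,i=4: c = 40+8 = 48
n=4,i=5: c = 48+9 = 57
n=5,i=2: c = 57+7 = 64
n=5,i=3: c = 64+8 = 72
n=5,i=4: c = 72+9 = 81
n=5,i=5: c = 81+10 = 91
n=5,i=6: c = 91+11 = 102
n=6,i=2: c = 102+8 = 110
n=6,i=3: c = 110+9 = 119
n=6,i=4: c = 119+10 = 129
n=6,i=5: c = 129+11 = 140
n=6,i=6: c = 140+12 = 152
n=6,i=7: c = 152+13 = 165

165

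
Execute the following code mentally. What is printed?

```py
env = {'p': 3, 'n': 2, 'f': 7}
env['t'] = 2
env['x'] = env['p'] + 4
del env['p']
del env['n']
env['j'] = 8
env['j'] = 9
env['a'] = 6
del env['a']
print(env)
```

{'f': 7, 't': 2, 'x': 7, 'j': 9}

env['t'] = 2 → {'p': 3, 'n': 2, 'f': 7, 't': 2}
env['x'] = env['p']+4 = 7 → {'p': 3, 'n': 2, 'f': 7, 't': 2, 'x': 7}
del 'p' → {'n': 2, 'f': 7, 't': 2, 'x': 7}
del 'n' → {'f': 7, 't': 2, 'x': 7}
env['j'] = 8 → {'f': 7, 't': 2, 'x': 7, 'j': 8}
env['j'] = 9 → {'f': 7, 't': 2, 'x': 7, 'j': 9}
env['a'] = 6 → {'f': 7, 't': 2, 'x': 7, 'j': 9, 'a': 6}
del 'a' → {'f': 7, 't': 2, 'x': 7, 'j': 9}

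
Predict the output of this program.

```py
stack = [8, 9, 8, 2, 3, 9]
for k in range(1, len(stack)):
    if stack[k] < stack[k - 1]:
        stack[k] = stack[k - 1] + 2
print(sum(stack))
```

k=1: 9>=8, unchanged → [8, 9, 8, 2, 3, 9]
k=2: 8<9, stack[2] = 9+2 = 11 → [8, 9, 11, 2, 3, 9]
k=3: 2<11, stack[3] = 11+2 = 13 → [8, 9, 11, 13, 3, 9]
k=4: 3<13, stack[4] = 13+2 = 15 → [8, 9, 11, 13, 15, 9]
k=5: 9<15, stack[5] = 15+2 = 17 → [8, 9, 11, 13, 15, 17]
sum = 73

73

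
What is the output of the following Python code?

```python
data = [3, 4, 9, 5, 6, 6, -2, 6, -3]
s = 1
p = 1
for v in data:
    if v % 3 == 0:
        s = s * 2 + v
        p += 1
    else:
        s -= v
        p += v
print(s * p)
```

v=3: %3==0, s = 1*2+3 = 5; p=2
v=4: not %3==0, s = 5-4 = 1; p=6
v=9: %3==0, s = 1*2+9 = 11; p=7
v=5: not %3==0, s = 11-5 = 6; p=12
v=6: %3==0, s = 6*2+6 = 18; p=13
v=6: %3==0, s = 18*2+6 = 42; p=14
v=-2: not %3==0, s = 42-(-2) = 44; p=12
v=6: %3==0, s = 44*2+6 = 94; p=13
v=-3: %3==0, s = 94*2+(-3) = 185; p=14
s*p = 185*14 = 2590

2590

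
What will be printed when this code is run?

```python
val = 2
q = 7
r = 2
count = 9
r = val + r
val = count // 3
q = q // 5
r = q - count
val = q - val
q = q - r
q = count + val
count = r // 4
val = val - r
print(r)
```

r = 2+2 = 4
val = 9//3 = 3
q = 7//5 = 1
r = 1-9 = -8
val = 1-3 = -2
q = 1-(-8) = 9
q = 9+(-2) = 7
count = (-8)//4 = -2
val = (-2)-(-8) = 6

-8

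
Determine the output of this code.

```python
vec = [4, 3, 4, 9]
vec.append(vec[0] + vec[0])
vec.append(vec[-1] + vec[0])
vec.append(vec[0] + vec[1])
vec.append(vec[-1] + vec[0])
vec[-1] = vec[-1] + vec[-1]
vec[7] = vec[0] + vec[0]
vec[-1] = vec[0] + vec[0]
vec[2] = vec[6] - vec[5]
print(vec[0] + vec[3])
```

append vec[0]+vec[0] = 4+4 = 8 → [4, 3, 4, 9, 8]
append vec[-1]+vec[0] = 8+4 = 12 → [4, 3, 4, 9, 8, 12]
append vec[0]+vec[1] = 4+3 = 7 → [4, 3, 4, 9, 8, 12, 7]
append vec[-1]+vec[0] = 7+4 = 11 → [4, 3, 4, 9, 8, 12, 7, 11]
vec[-1] = vec[-1]+vec[-1] = 11+11 = 22 → [4, 3, 4, 9, 8, 12, 7, 22]
vec[7] = vec[0]+vec[0] = 4+4 = 8 → [4, 3, 4, 9, 8, 12, 7, 8]
vec[-1] = vec[0]+vec[0] = 4+4 = 8 → [4, 3, 4, 9, 8, 12, 7, 8]
vec[2] = vec[6]-vec[5] = 7-12 = -5 → [4, 3, -5, 9, 8, 12, 7, 8]
vec[0]+vec[3] = 4+9 = 13

13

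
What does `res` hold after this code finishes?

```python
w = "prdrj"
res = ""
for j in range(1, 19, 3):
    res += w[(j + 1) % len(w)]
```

j=1: add w[2]='d' → 'd'
j=4: add w[0]='p' → 'dp'
j=7: add w[3]='r' → 'dpr'
j=10: add w[1]='r' → 'dprr'
j=13: add w[4]='j' → 'dprrj'
j=16: add w[2]='d' → 'dprrjd'

'dprrjd'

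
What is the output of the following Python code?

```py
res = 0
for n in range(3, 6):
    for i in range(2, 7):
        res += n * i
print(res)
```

240

n=3,i=2: res = 0+6 = 6
n=3,i=3: res = 6+9 = 15
n=3,i=4: res = 15+12 = 27
n=3,i=5: res = 27+15 = 42
n=3,i=6: res = 42+18 = 60
n=4,i=2: res = 60+8 = 68
n=4,i=3: res = 68+12 = 80
n=4,i=4: res = 80+16 = 96
n=4,i=5: res = 96+20 = 116
n=4,i=6: res = 116+24 = 140
n=5,i=2: res = 140+10 = 150
n=5,i=3: res = 150+15 = 165
n=5,i=4: res = 165+20 = 185
n=5,i=5: res = 185+25 = 210
n=5,i=6: res = 210+30 = 240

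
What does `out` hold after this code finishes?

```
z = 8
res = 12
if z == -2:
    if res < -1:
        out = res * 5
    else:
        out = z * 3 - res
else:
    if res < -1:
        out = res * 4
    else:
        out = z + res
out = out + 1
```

z=8, res=12
z == -2 is False; res < -1 is False
→ out = z + res = 20
out = 20+1 = 21

21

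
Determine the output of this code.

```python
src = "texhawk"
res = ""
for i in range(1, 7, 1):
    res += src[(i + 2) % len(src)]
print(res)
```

i=1: add src[3]='h' → 'h'
i=2: add src[4]='a' → 'ha'
i=3: add src[5]='w' → 'haw'
i=4: add src[6]='k' → 'hawk'
i=5: add src[0]='t' → 'hawkt'
i=6: add src[1]='e' → 'hawkte'

hawkte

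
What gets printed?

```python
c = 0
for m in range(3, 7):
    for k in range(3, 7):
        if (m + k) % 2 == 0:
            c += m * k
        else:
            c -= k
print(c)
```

128

m=3,k=3: even sum, c = 0+9 = 9
m=3,k=4: odd sum, c = 9-4 = 5
m=3,k=5: even sum, c = 5+15 = 20
m=3,k=6: odd sum, c = 20-6 = 14
m=4,k=3: odd sum, c = 14-3 = 11
m=4,k=4: even sum, c = 11+16 = 27
m=4,k=5: odd sum, c = 27-5 = 22
m=4,k=6: even sum, c = 22+24 = 46
m=5,k=3: even sum, c = 46+15 = 61
m=5,k=4: odd sum, c = 61-4 = 57
m=5,k=5: even sum, c = 57+25 = 82
m=5,k=6: odd sum, c = 82-6 = 76
m=6,k=3: odd sum, c = 76-3 = 73
m=6,k=4: even sum, c = 73+24 = 97
m=6,k=5: odd sum, c = 97-5 = 92
m=6,k=6: even sum, c = 92+36 = 128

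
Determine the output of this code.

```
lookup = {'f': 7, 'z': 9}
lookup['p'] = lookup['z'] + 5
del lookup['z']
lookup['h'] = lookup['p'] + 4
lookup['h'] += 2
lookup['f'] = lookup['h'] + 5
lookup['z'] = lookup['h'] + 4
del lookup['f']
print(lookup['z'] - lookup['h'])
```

4

lookup['p'] = lookup['z']+5 = 14 → {'f': 7, 'z': 9, 'p': 14}
del 'z' → {'f': 7, 'p': 14}
lookup['h'] = lookup['p']+4 = 18 → {'f': 7, 'p': 14, 'h': 18}
lookup['h'] = 18+2 = 20 → {'f': 7, 'p': 14, 'h': 20}
lookup['f'] = lookup['h']+5 = 25 → {'f': 25, 'p': 14, 'h': 20}
lookup['z'] = lookup['h']+4 = 24 → {'f': 25, 'p': 14, 'h': 20, 'z': 24}
del 'f' → {'p': 14, 'h': 20, 'z': 24}
lookup['z']-lookup['h'] = 24-20 = 4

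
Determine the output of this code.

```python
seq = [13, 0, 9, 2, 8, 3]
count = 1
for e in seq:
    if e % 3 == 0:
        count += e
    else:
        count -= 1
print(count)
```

10

e=13: not %3==0, count = 1-1 = 0
e=0: %3==0, count = 0+0 = 0
e=9: %3==0, count = 0+9 = 9
e=2: not %3==0, count = 9-1 = 8
e=8: not %3==0, count = 8-1 = 7
e=3: %3==0, count = 7+3 = 10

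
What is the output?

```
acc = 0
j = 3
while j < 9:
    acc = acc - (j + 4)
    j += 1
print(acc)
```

-57

j=3: acc = 0-7 = -7
j=4: acc = (-7)-8 = -15
j=5: acc = (-15)-9 = -24
j=6: acc = (-24)-10 = -34
j=7: acc = (-34)-11 = -45
j=8: acc = (-45)-12 = -57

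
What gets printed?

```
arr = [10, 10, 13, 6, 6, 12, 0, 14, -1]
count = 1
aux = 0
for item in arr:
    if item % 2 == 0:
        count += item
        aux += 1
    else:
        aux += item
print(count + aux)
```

item=10: even, count = 1+10 = 11; aux=1
item=10: even, count = 11+10 = 21; aux=2
item=13: not even; aux=15
item=6: even, count = 21+6 = 27; aux=16
item=6: even, count = 27+6 = 33; aux=17
item=12: even, count = 33+12 = 45; aux=18
item=0: even, count = 45+0 = 45; aux=19
item=14: even, count = 45+14 = 59; aux=20
item=-1: not even; aux=19
count+aux = 59+19 = 78

78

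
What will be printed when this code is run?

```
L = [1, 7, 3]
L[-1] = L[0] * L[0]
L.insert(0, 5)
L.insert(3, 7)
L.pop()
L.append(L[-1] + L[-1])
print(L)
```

L[-1] = L[0]*L[0] = 1*1 = 1 → [1, 7, 1]
insert 5 at 0 → [5, 1, 7, 1]
insert 7 at 3 → [5, 1, 7, 7, 1]
pop() removes 1 → [5, 1, 7, 7]
append L[-1]+L[-1] = 7+7 = 14 → [5, 1, 7, 7, 14]

[5, 1, 7, 7, 14]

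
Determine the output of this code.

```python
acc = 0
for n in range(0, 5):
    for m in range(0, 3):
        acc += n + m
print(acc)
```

45

n=0,m=0: acc = 0+0 = 0
n=0,m=1: acc = 0+1 = 1
n=0,m=2: acc = 1+2 = 3
n=1,m=0: acc = 3+1 = 4
n=1,m=1: acc = 4+2 = 6
n=1,m=2: acc = 6+3 = 9
n=2,m=0: acc = 9+2 = 11
n=2,m=1: acc = 11+3 = 14
n=2,m=2: acc = 14+4 = 18
n=3,m=0: acc = 18+3 = 21
n=3,m=1: acc = 21+4 = 25
n=3,m=2: acc = 25+5 = 30
n=4,m=0: acc = 30+4 = 34
n=4,m=1: acc = 34+5 = 39
n=4,m=2: acc = 39+6 = 45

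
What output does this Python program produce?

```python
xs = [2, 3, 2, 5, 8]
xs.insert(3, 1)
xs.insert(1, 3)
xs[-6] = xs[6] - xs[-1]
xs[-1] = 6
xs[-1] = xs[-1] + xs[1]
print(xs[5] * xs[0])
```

insert 1 at 3 → [2, 3, 2, 1, 5, 8]
insert 3 at 1 → [2, 3, 3, 2, 1, 5, 8]
xs[-6] = xs[6]-xs[-1] = 8-8 = 0 → [2, 0, 3, 2, 1, 5, 8]
xs[-1] = 6 → [2, 0, 3, 2, 1, 5, 6]
xs[-1] = xs[-1]+xs[1] = 6+0 = 6 → [2, 0, 3, 2, 1, 5, 6]
xs[5]*xs[0] = 5*2 = 10

10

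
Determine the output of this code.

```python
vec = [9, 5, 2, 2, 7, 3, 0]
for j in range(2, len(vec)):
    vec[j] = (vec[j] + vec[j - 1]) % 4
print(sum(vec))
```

24

j=2: vec[2] = (2+5)%4 = 3 → [9, 5, 3, 2, 7, 3, 0]
j=3: vec[3] = (2+3)%4 = 1 → [9, 5, 3, 1, 7, 3, 0]
j=4: vec[4] = (7+1)%4 = 0 → [9, 5, 3, 1, 0, 3, 0]
j=5: vec[5] = (3+0)%4 = 3 → [9, 5, 3, 1, 0, 3, 0]
j=6: vec[6] = (0+3)%4 = 3 → [9, 5, 3, 1, 0, 3, 3]
sum = 24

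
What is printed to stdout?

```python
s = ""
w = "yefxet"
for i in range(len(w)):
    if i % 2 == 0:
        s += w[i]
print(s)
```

yfe

i=0: add 'y' → 'y'
i=1: skip
i=2: add 'f' → 'yf'
i=3: skip
i=4: add 'e' → 'yfe'
i=5: skip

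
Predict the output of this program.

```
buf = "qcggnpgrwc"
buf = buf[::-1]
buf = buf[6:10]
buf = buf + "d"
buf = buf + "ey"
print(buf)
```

reverse → 'cwrgpnggcq'
slice [6:10] → 'ggcq'
+ 'd' → 'ggcqd'
+ 'ey' → 'ggcqdey'

ggcqdey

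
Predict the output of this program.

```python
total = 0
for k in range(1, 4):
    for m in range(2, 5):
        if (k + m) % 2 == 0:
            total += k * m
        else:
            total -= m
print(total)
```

9

k=1,m=2: odd sum, total = 0-2 = -2
k=1,m=3: even sum, total = (-2)+3 = 1
k=1,m=4: odd sum, total = 1-4 = -3
k=2,m=2: even sum, total = (-3)+4 = 1
k=2,m=3: odd sum, total = 1-3 = -2
k=2,m=4: even sum, total = (-2)+8 = 6
k=3,m=2: odd sum, total = 6-2 = 4
k=3,m=3: even sum, total = 4+9 = 13
k=3,m=4: odd sum, total = 13-4 = 9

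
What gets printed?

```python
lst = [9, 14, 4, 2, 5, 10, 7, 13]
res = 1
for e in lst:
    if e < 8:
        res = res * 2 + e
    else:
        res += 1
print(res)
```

e=9: not <8, res = 1+1 = 2
e=14: not <8, res = 2+1 = 3
e=4: <8, res = 3*2+4 = 10
e=2: <8, res = 10*2+2 = 22
e=5: <8, res = 22*2+5 = 49
e=10: not <8, res = 49+1 = 50
e=7: <8, res = 50*2+7 = 107
e=13: not <8, res = 107+1 = 108

108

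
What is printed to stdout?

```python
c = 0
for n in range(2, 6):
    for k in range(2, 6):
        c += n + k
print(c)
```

n=2,k=2: c = 0+4 = 4
n=2,k=3: c = 4+5 = 9
n=2,k=4: c = 9+6 = 15
n=2,k=5: c = 15+7 = 22
n=3,k=2: c = 22+5 = 27
n=3,k=3: c = 27+6 = 33
n=3,k=4: c = 33+7 = 40
n=3,k=5: c = 40+8 = 48
n=4,k=2: c = 48+6 = 54
n=4,k=3: c = 54+7 = 61
n=4,k=4: c = 61+8 = 69
n=4,k=5: c = 69+9 = 78
n=5,k=2: c = 78+7 = 85
n=5,k=3: c = 85+8 = 93
n=5,k=4: c = 93+9 = 102
n=5,k=5: c = 102+10 = 112

112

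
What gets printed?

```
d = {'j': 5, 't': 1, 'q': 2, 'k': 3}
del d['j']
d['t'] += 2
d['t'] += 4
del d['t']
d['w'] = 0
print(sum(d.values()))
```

5

del 'j' → {'t': 1, 'q': 2, 'k': 3}
d['t'] = 1+2 = 3 → {'t': 3, 'q': 2, 'k': 3}
d['t'] = 3+4 = 7 → {'t': 7, 'q': 2, 'k': 3}
del 't' → {'q': 2, 'k': 3}
d['w'] = 0 → {'q': 2, 'k': 3, 'w': 0}
sum of values = 5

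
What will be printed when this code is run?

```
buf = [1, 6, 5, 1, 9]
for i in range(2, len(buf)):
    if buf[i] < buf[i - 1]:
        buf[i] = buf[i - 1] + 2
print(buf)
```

[1, 6, 8, 10, 12]

i=2: 5<6, buf[2] = 6+2 = 8 → [1, 6, 8, 1, 9]
i=3: 1<8, buf[3] = 8+2 = 10 → [1, 6, 8, 10, 9]
i=4: 9<10, buf[4] = 10+2 = 12 → [1, 6, 8, 10, 12]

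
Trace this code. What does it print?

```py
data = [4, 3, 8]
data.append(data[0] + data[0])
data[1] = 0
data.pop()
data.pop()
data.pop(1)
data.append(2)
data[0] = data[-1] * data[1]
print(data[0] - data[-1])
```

2

append data[0]+data[0] = 4+4 = 8 → [4, 3, 8, 8]
data[1] = 0 → [4, 0, 8, 8]
pop() removes 8 → [4, 0, 8]
pop() removes 8 → [4, 0]
pop(1) removes 0 → [4]
append 2 → [4, 2]
data[0] = data[-1]*data[1] = 2*2 = 4 → [4, 2]
data[0]-data[-1] = 4-2 = 2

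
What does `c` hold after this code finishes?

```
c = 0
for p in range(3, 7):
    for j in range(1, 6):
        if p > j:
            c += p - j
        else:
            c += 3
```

52

p=3,j=1: 3>1, c = 0+2 = 2
p=3,j=2: 3>2, c = 2+1 = 3
p=3,j=3: not 3>3, c = 3+3 = 6
p=3,j=4: not 3>4, c = 6+3 = 9
p=3,j=5: not 3>5, c = 9+3 = 12
p=4,j=1: 4>1, c = 12+3 = 15
p=4,j=2: 4>2, c = 15+2 = 17
p=4,j=3: 4>3, c = 17+1 = 18
p=4,j=4: not 4>4, c = 18+3 = 21
p=4,j=5: not 4>5, c = 21+3 = 24
p=5,j=1: 5>1, c = 24+4 = 28
p=5,j=2: 5>2, c = 28+3 = 31
p=5,j=3: 5>3, c = 31+2 = 33
p=5,j=4: 5>4, c = 33+1 = 34
p=5,j=5: not 5>5, c = 34+3 = 37
p=6,j=1: 6>1, c = 37+5 = 42
p=6,j=2: 6>2, c = 42+4 = 46
p=6,j=3: 6>3, c = 46+3 = 49
p=6,j=4: 6>4, c = 49+2 = 51
p=6,j=5: 6>5, c = 51+1 = 52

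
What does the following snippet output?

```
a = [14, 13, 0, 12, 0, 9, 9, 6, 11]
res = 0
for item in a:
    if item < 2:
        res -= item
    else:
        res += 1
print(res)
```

item=14: not <2, res = 0+1 = 1
item=13: not <2, res = 1+1 = 2
item=0: <2, res = 2-0 = 2
item=12: not <2, res = 2+1 = 3
item=0: <2, res = 3-0 = 3
item=9: not <2, res = 3+1 = 4
item=9: not <2, res = 4+1 = 5
item=6: not <2, res = 5+1 = 6
item=11: not <2, res = 6+1 = 7

7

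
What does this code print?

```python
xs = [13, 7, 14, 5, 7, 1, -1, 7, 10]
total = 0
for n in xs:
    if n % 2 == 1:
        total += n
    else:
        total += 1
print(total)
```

n=13: odd, total = 0+13 = 13
n=7: odd, total = 13+7 = 20
n=14: not odd, total = 20+1 = 21
n=5: odd, total = 21+5 = 26
n=7: odd, total = 26+7 = 33
n=1: odd, total = 33+1 = 34
n=-1: odd, total = 34+(-1) = 33
n=7: odd, total = 33+7 = 40
n=10: not odd, total = 40+1 = 41

41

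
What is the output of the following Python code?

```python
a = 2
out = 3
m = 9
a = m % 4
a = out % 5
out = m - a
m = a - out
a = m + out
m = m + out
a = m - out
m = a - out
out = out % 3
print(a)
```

-3

a = 9%4 = 1
a = 3%5 = 3
out = 9-3 = 6
m = 3-6 = -3
a = (-3)+6 = 3
m = (-3)+6 = 3
a = 3-6 = -3
m = (-3)-6 = -9
out = 6%3 = 0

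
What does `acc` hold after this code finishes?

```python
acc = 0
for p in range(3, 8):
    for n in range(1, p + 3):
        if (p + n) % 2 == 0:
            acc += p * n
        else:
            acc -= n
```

p=3,n=1: even sum, acc = 0+3 = 3
p=3,n=2: odd sum, acc = 3-2 = 1
p=3,n=3: even sum, acc = 1+9 = 10
p=3,n=4: odd sum, acc = 10-4 = 6
p=3,n=5: even sum, acc = 6+15 = 21
p=4,n=1: odd sum, acc = 21-1 = 20
p=4,n=2: even sum, acc = 20+8 = 28
p=4,n=3: odd sum, acc = 28-3 = 25
p=4,n=4: even sum, acc = 25+16 = 41
p=4,n=5: odd sum, acc = 41-5 = 36
p=4,n=6: even sum, acc = 36+24 = 60
p=5,n=1: even sum, acc = 60+5 = 65
p=5,n=2: odd sum, acc = 65-2 = 63
p=5,n=3: even sum, acc = 63+15 = 78
p=5,n=4: odd sum, acc = 78-4 = 74
p=5,n=5: even sum, acc = 74+25 = 99
p=5,n=6: odd sum, acc = 99-6 = 93
p=5,n=7: even sum, acc = 93+35 = 128
p=6,n=1: odd sum, acc = 128-1 = 127
p=6,n=2: even sum, acc = 127+12 = 139
p=6,n=3: odd sum, acc = 139-3 = 136
p=6,n=4: even sum, acc = 136+24 = 160
p=6,n=5: odd sum, acc = 160-5 = 155
p=6,n=6: even sum, acc = 155+36 = 191
p=6,n=7: odd sum, acc = 191-7 = 184
p=6,n=8: even sum, acc = 184+48 = 232
p=7,n=1: even sum, acc = 232+7 = 239
p=7,n=2: odd sum, acc = 239-2 = 237
p=7,n=3: even sum, acc = 237+21 = 258
p=7,n=4: odd sum, acc = 258-4 = 254
p=7,n=5: even sum, acc = 254+35 = 289
p=7,n=6: odd sum, acc = 289-6 = 283
p=7,n=7: even sum, acc = 283+49 = 332
p=7,n=8: odd sum, acc = 332-8 = 324
p=7,n=9: even sum, acc = 324+63 = 387

387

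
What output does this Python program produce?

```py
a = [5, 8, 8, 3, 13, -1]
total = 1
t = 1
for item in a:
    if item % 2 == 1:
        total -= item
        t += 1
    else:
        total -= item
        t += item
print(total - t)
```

-56

item=5: odd, total = 1-5 = -4; t=2
item=8: not odd, total = (-4)-8 = -12; t=10
item=8: not odd, total = (-12)-8 = -20; t=18
item=3: odd, total = (-20)-3 = -23; t=19
item=13: odd, total = (-23)-13 = -36; t=20
item=-1: odd, total = (-36)-(-1) = -35; t=21
total-t = (-35)-21 = -56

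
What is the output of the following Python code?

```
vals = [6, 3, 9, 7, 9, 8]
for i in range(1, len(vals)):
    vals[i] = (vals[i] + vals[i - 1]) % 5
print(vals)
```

i=1: vals[1] = (3+6)%5 = 4 → [6, 4, 9, 7, 9, 8]
i=2: vals[2] = (9+4)%5 = 3 → [6, 4, 3, 7, 9, 8]
i=3: vals[3] = (7+3)%5 = 0 → [6, 4, 3, 0, 9, 8]
i=4: vals[4] = (9+0)%5 = 4 → [6, 4, 3, 0, 4, 8]
i=5: vals[5] = (8+4)%5 = 2 → [6, 4, 3, 0, 4, 2]

[6, 4, 3, 0, 4, 2]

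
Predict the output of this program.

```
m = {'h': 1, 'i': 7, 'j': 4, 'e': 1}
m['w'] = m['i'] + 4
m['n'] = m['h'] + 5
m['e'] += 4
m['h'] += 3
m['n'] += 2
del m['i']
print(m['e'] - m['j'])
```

1

m['w'] = m['i']+4 = 11 → {'h': 1, 'i': 7, 'j': 4, 'e': 1, 'w': 11}
m['n'] = m['h']+5 = 6 → {'h': 1, 'i': 7, 'j': 4, 'e': 1, 'w': 11, 'n': 6}
m['e'] = 1+4 = 5 → {'h': 1, 'i': 7, 'j': 4, 'e': 5, 'w': 11, 'n': 6}
m['h'] = 1+3 = 4 → {'h': 4, 'i': 7, 'j': 4, 'e': 5, 'w': 11, 'n': 6}
m['n'] = 6+2 = 8 → {'h': 4, 'i': 7, 'j': 4, 'e': 5, 'w': 11, 'n': 8}
del 'i' → {'h': 4, 'j': 4, 'e': 5, 'w': 11, 'n': 8}
m['e']-m['j'] = 5-4 = 1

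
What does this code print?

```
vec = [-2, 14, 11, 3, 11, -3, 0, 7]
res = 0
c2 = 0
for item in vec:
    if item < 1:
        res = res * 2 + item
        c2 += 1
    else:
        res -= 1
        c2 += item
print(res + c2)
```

item=-2: <1, res = 0*2+(-2) = -2; c2=1
item=14: not <1, res = (-2)-1 = -3; c2=15
item=11: not <1, res = (-3)-1 = -4; c2=26
item=3: not <1, res = (-4)-1 = -5; c2=29
item=11: not <1, res = (-5)-1 = -6; c2=40
item=-3: <1, res = (-6)*2+(-3) = -15; c2=41
item=0: <1, res = (-15)*2+0 = -30; c2=42
item=7: not <1, res = (-30)-1 = -31; c2=49
res+c2 = (-31)+49 = 18

18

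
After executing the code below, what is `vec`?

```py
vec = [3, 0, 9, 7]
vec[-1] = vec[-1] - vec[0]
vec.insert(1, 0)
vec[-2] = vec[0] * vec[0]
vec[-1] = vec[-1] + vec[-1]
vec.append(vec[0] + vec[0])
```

[3, 0, 0, 9, 8, 6]

vec[-1] = vec[-1]-vec[0] = 7-3 = 4 → [3, 0, 9, 4]
insert 0 at 1 → [3, 0, 0, 9, 4]
vec[-2] = vec[0]*vec[0] = 3*3 = 9 → [3, 0, 0, 9, 4]
vec[-1] = vec[-1]+vec[-1] = 4+4 = 8 → [3, 0, 0, 9, 8]
append vec[0]+vec[0] = 3+3 = 6 → [3, 0, 0, 9, 8, 6]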